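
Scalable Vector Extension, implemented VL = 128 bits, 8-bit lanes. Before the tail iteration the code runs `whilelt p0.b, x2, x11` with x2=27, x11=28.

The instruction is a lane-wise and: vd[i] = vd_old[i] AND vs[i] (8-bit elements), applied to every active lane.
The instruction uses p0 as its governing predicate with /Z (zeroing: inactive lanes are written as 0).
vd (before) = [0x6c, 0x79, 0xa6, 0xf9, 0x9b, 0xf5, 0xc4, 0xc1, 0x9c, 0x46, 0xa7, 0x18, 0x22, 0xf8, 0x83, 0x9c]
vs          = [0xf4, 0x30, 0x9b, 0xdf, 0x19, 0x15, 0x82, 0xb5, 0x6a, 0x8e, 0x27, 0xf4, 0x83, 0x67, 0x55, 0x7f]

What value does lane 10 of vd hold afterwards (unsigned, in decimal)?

128-bit reg / 8-bit elem → 16 lanes
active while 27+j < 28, i.e. j ∈ [0,1) capped at 16 ⇒ 1
vd[0] and(0x6c,0xf4) -> 0x64
vd[1] tail/zero -> 0x00
vd[2] tail/zero -> 0x00
vd[3] tail/zero -> 0x00
vd[4] tail/zero -> 0x00
vd[5] tail/zero -> 0x00
vd[6] tail/zero -> 0x00
vd[7] tail/zero -> 0x00
vd[8] tail/zero -> 0x00
vd[9] tail/zero -> 0x00
vd[10] tail/zero -> 0x00
vd[11] tail/zero -> 0x00
vd[12] tail/zero -> 0x00
vd[13] tail/zero -> 0x00
vd[14] tail/zero -> 0x00
vd[15] tail/zero -> 0x00

vd[10] = 0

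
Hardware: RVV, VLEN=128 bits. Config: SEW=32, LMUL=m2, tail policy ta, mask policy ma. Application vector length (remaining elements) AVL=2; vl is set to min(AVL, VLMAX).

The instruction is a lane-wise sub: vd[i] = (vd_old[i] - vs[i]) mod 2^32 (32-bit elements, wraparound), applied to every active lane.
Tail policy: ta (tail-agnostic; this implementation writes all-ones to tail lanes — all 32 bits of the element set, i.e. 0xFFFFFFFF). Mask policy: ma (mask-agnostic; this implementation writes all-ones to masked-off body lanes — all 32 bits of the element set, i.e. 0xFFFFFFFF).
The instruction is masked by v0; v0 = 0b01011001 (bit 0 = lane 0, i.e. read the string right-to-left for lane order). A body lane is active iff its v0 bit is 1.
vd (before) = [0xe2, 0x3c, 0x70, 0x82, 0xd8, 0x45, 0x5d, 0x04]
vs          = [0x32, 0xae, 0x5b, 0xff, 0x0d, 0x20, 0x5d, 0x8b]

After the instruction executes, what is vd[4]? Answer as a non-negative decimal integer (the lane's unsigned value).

VLMAX = VLEN×LMUL/SEW = 128×2/32 = 8
vl = min(AVL, VLMAX) = min(2, 8) = 2
  i=0: sub(0xe2,0x32) → 176
  i=1: mask-off/ones → 4294967295
  i=2: tail/ones → 4294967295
  i=3: tail/ones → 4294967295
  i=4: tail/ones → 4294967295
  i=5: tail/ones → 4294967295
  i=6: tail/ones → 4294967295
  i=7: tail/ones → 4294967295

vd[4] = 4294967295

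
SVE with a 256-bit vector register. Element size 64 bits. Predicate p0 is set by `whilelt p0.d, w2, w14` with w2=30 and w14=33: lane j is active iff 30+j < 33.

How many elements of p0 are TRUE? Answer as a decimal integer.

register lanes = 256/64 = 4
p0[j] = (30+j < 33); true for j=0..2 → 3 lanes set

vl = 3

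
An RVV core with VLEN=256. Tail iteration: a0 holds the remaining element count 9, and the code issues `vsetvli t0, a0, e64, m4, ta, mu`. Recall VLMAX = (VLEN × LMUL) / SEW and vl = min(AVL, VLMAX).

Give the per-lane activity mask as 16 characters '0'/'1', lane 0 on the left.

predicate = 1111111110000000

VLMAX = (256 × 4) / 64 = 16 lanes
AVL=9 ≤ VLMAX=16, so vl = 9
bits (lane 0 leftmost): 1111111110000000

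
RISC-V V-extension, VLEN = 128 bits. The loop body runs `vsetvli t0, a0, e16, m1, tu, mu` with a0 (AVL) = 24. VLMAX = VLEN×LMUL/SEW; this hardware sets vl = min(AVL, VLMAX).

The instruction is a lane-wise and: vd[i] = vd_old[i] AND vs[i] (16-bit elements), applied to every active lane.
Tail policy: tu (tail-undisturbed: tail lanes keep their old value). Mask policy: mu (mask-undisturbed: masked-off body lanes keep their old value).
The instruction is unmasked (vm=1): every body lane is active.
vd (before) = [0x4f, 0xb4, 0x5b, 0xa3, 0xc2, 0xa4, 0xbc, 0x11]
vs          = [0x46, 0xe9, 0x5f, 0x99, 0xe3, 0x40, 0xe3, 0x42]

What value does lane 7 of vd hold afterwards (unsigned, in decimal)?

vd[7] = 0

VLMAX = VLEN×LMUL/SEW = 128×1/16 = 8
AVL=24 > VLMAX=8, so vl = 8
  i=0: and(0x4f,0x46) → 70
  i=1: and(0xb4,0xe9) → 160
  i=2: and(0x5b,0x5f) → 91
  i=3: and(0xa3,0x99) → 129
  i=4: and(0xc2,0xe3) → 194
  i=5: and(0xa4,0x40) → 0
  i=6: and(0xbc,0xe3) → 160
  i=7: and(0x11,0x42) → 0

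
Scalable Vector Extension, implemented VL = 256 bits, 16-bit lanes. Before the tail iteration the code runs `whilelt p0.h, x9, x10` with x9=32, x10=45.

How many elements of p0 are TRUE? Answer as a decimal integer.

vl = 13

lane count: 256 div 16 = 16
active while 32+j < 45, i.e. j ∈ [0,13) capped at 16 ⇒ 13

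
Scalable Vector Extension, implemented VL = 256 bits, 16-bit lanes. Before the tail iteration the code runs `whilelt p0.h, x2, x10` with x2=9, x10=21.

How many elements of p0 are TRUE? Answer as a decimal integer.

register lanes = 256/16 = 16
whilelt: lane j active iff 9+j < 21 → j < 12 → 12 active

vl = 12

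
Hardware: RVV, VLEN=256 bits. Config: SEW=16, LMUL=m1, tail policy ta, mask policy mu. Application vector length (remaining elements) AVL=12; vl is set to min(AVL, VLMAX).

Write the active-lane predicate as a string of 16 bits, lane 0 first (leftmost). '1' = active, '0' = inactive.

VLMAX = VLEN×LMUL/SEW = 256×1/16 = 16
AVL=12 ≤ VLMAX=16, so vl = 12
bits (lane 0 leftmost): 1111111111110000

predicate = 1111111111110000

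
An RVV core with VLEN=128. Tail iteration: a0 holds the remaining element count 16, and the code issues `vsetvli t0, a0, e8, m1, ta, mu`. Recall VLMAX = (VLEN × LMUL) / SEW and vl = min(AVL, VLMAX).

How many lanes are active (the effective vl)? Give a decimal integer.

VLMAX = VLEN×LMUL/SEW = 128×1/8 = 16
vl = min(AVL, VLMAX) = min(16, 16) = 16

vl = 16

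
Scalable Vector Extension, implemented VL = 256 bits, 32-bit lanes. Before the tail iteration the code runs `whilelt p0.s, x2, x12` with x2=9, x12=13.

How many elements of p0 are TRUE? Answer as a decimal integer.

vl = 4

lane count: 256 div 32 = 8
p0[j] = (9+j < 13); true for j=0..3 → 4 lanes set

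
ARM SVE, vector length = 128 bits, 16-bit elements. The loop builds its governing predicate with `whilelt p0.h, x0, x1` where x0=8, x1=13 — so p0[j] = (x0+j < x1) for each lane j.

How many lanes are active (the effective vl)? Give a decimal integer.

vl = 5

128-bit reg / 16-bit elem → 8 lanes
whilelt: lane j active iff 8+j < 13 → j < 5 → 5 active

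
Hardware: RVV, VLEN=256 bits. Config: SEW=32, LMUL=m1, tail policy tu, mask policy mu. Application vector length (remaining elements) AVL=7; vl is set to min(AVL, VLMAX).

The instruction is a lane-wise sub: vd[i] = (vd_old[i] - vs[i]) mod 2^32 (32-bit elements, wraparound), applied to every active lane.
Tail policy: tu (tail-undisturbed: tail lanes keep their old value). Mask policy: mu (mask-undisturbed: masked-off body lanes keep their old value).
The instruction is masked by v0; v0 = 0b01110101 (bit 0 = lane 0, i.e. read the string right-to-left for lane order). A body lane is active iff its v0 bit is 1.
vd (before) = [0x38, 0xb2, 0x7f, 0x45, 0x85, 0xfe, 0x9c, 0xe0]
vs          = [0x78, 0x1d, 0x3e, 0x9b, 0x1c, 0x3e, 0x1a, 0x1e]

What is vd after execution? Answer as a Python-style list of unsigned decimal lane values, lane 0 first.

vd = [4294967232, 178, 65, 69, 105, 192, 130, 224]

VLMAX = VLEN×LMUL/SEW = 256×1/32 = 8
vl = min(AVL, VLMAX) = min(7, 8) = 7
[0] sub(0x38,0x78) = 0xffffffc0
[1] mask-off/keep = 0xb2
[2] sub(0x7f,0x3e) = 0x41
[3] mask-off/keep = 0x45
[4] sub(0x85,0x1c) = 0x69
[5] sub(0xfe,0x3e) = 0xc0
[6] sub(0x9c,0x1a) = 0x82
[7] tail/keep = 0xe0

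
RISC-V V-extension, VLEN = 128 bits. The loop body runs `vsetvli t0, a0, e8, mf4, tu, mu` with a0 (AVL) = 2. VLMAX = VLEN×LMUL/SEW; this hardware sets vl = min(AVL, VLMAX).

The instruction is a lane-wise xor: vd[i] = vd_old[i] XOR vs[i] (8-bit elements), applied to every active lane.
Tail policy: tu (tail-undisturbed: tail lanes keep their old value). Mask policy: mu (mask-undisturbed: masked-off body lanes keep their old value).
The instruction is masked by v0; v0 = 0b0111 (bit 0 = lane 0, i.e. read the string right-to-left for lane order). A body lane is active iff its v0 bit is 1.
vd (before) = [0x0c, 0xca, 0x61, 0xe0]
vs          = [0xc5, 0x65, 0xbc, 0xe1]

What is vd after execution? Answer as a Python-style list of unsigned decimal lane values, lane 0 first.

VLMAX = VLEN×LMUL/SEW = 128×1/4/8 = 4
vl ← min(2, 4) = 2
[0] xor(0x0c,0xc5) = 0xc9
[1] xor(0xca,0x65) = 0xaf
[2] tail/keep = 0x61
[3] tail/keep = 0xe0

vd = [201, 175, 97, 224]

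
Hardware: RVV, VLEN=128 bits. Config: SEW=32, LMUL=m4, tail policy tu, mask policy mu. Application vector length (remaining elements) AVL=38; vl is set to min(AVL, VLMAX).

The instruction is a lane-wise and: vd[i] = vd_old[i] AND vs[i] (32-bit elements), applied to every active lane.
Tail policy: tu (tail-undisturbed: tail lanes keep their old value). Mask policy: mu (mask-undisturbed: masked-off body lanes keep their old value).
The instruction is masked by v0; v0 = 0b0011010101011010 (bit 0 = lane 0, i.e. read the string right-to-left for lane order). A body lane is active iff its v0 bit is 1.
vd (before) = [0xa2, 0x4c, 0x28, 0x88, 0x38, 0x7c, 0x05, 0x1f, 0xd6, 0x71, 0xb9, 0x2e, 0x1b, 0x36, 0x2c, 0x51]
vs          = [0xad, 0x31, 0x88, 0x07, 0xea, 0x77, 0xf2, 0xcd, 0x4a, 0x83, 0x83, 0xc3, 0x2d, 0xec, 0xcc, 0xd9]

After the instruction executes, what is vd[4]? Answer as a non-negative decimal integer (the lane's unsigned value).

VLMAX = (128 × 4) / 32 = 16 lanes
AVL=38 > VLMAX=16, so vl = 16
vd[0] mask-off/keep -> 0xa2
vd[1] and(0x4c,0x31) -> 0x00
vd[2] mask-off/keep -> 0x28
vd[3] and(0x88,0x07) -> 0x00
vd[4] and(0x38,0xea) -> 0x28
vd[5] mask-off/keep -> 0x7c
vd[6] and(0x05,0xf2) -> 0x00
vd[7] mask-off/keep -> 0x1f
vd[8] and(0xd6,0x4a) -> 0x42
vd[9] mask-off/keep -> 0x71
vd[10] and(0xb9,0x83) -> 0x81
vd[11] mask-off/keep -> 0x2e
vd[12] and(0x1b,0x2d) -> 0x09
vd[13] and(0x36,0xec) -> 0x24
vd[14] mask-off/keep -> 0x2c
vd[15] mask-off/keep -> 0x51

vd[4] = 40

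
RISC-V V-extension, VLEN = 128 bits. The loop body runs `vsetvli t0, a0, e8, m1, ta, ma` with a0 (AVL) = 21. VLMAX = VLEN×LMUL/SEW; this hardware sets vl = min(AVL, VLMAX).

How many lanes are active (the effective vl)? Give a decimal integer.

lanes per group: 128·1/8 = 16
vl ← min(21, 16) = 16

vl = 16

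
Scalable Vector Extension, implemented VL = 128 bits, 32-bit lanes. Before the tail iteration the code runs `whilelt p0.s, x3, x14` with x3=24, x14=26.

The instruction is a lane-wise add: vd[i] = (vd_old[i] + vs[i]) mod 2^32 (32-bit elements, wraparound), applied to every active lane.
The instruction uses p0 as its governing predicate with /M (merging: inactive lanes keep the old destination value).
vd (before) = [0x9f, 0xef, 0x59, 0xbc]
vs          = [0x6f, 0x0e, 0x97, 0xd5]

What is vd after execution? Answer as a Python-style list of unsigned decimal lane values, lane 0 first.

vd = [270, 253, 89, 188]

128-bit reg / 32-bit elem → 4 lanes
p0[j] = (24+j < 26); true for j=0..1 → 2 lanes set
vd[0] add(0x9f,0x6f) -> 0x10e
vd[1] add(0xef,0x0e) -> 0xfd
vd[2] tail/keep -> 0x59
vd[3] tail/keep -> 0xbc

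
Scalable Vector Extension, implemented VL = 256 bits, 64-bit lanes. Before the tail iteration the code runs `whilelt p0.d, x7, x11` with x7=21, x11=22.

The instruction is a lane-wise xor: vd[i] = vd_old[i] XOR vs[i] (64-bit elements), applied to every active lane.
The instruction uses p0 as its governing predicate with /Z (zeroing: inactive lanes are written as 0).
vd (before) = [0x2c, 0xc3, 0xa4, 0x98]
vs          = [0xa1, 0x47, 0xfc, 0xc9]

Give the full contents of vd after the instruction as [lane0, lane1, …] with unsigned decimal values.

256-bit reg / 64-bit elem → 4 lanes
p0[j] = (21+j < 22); true for j=0..0 → 1 lanes set
[0] xor(0x2c,0xa1) = 0x8d
[1] tail/zero = 0x00
[2] tail/zero = 0x00
[3] tail/zero = 0x00

vd = [141, 0, 0, 0]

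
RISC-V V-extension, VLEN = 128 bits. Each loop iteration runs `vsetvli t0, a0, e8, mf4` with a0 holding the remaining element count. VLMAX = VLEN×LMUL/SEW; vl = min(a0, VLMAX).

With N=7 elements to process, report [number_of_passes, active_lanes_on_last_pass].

[iterations, last_vl] = [2, 3]

lanes per group: 128·1/4/8 = 4
N=7: ⌈7/4⌉ = 2 iters; last vl = 7 − 1×4 = 3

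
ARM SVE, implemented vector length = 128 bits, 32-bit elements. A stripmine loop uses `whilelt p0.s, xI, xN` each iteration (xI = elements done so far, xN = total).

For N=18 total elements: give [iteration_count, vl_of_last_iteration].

128-bit reg / 32-bit elem → 4 lanes
18 elements at 4/iter → 5 passes, remainder 2 on the last

[iterations, last_vl] = [5, 2]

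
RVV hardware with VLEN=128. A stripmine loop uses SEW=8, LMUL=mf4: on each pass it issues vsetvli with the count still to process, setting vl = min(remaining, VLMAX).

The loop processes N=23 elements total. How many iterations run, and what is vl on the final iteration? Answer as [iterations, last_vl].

[iterations, last_vl] = [6, 3]

VLMAX = VLEN×LMUL/SEW = 128×1/4/8 = 4
23 elements at 4/iter → 6 passes, remainder 3 on the last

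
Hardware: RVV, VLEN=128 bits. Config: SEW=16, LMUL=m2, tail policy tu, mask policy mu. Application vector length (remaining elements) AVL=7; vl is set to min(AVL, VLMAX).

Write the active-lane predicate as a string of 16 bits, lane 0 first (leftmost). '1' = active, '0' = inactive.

predicate = 1111111000000000

VLMAX = VLEN×LMUL/SEW = 128×2/16 = 16
vl = min(AVL, VLMAX) = min(7, 16) = 7
bits (lane 0 leftmost): 1111111000000000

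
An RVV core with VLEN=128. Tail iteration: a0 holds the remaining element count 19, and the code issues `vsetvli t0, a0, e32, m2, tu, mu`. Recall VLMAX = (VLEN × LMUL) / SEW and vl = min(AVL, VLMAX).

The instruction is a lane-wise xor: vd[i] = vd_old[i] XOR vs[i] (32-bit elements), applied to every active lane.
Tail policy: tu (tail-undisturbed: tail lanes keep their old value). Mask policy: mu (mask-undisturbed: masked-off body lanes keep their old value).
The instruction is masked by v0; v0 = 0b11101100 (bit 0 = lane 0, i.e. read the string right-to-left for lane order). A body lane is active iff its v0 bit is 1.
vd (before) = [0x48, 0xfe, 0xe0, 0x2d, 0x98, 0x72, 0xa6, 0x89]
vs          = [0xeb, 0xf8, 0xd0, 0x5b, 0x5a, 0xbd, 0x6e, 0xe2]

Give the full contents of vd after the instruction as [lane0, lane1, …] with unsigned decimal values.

VLMAX = (128 × 2) / 32 = 8 lanes
AVL=19 > VLMAX=8, so vl = 8
lane  0: mask-off/keep ⇒ 0x48
lane  1: mask-off/keep ⇒ 0xfe
lane  2: xor(0xe0,0xd0) ⇒ 0x30
lane  3: xor(0x2d,0x5b) ⇒ 0x76
lane  4: mask-off/keep ⇒ 0x98
lane  5: xor(0x72,0xbd) ⇒ 0xcf
lane  6: xor(0xa6,0x6e) ⇒ 0xc8
lane  7: xor(0x89,0xe2) ⇒ 0x6b

vd = [72, 254, 48, 118, 152, 207, 200, 107]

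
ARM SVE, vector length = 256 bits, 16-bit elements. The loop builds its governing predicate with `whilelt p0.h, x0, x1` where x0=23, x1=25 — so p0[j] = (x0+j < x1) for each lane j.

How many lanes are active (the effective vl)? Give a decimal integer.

256-bit reg / 16-bit elem → 16 lanes
p0[j] = (23+j < 25); true for j=0..1 → 2 lanes set

vl = 2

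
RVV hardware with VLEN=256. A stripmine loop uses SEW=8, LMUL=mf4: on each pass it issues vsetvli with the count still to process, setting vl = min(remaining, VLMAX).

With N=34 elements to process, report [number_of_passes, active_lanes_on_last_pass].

VLMAX = VLEN×LMUL/SEW = 256×1/4/8 = 8
N=34: ⌈34/8⌉ = 5 iters; last vl = 34 − 4×8 = 2

[iterations, last_vl] = [5, 2]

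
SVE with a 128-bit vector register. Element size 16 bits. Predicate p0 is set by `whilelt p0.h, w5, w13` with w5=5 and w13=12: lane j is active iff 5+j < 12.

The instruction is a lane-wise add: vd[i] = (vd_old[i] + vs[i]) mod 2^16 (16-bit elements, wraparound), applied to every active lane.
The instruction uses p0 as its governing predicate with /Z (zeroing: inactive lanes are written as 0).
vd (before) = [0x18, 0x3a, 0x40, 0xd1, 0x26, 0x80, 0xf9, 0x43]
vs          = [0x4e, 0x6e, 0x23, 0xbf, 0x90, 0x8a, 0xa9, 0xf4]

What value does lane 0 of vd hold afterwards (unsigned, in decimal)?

register lanes = 128/16 = 8
p0[j] = (5+j < 12); true for j=0..6 → 7 lanes set
[0] add(0x18,0x4e) = 0x66
[1] add(0x3a,0x6e) = 0xa8
[2] add(0x40,0x23) = 0x63
[3] add(0xd1,0xbf) = 0x190
[4] add(0x26,0x90) = 0xb6
[5] add(0x80,0x8a) = 0x10a
[6] add(0xf9,0xa9) = 0x1a2
[7] tail/zero = 0x00

vd[0] = 102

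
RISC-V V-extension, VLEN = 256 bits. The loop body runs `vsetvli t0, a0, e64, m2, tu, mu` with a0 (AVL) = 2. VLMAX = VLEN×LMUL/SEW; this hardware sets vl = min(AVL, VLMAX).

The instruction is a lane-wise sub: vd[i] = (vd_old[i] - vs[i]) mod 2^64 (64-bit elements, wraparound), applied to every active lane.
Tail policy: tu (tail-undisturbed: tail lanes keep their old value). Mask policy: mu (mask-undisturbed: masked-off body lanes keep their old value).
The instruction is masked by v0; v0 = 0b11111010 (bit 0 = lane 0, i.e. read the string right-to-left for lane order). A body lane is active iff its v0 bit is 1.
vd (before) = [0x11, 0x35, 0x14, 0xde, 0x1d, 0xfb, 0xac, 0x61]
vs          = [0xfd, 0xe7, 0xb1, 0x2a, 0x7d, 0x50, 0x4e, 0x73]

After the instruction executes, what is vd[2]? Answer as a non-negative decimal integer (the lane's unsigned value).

vd[2] = 20

VLMAX = (256 × 2) / 64 = 8 lanes
AVL=2 ≤ VLMAX=8, so vl = 2
lane  0: mask-off/keep ⇒ 0x11
lane  1: sub(0x35,0xe7) ⇒ 0xffffffffffffff4e
lane  2: tail/keep ⇒ 0x14
lane  3: tail/keep ⇒ 0xde
lane  4: tail/keep ⇒ 0x1d
lane  5: tail/keep ⇒ 0xfb
lane  6: tail/keep ⇒ 0xac
lane  7: tail/keep ⇒ 0x61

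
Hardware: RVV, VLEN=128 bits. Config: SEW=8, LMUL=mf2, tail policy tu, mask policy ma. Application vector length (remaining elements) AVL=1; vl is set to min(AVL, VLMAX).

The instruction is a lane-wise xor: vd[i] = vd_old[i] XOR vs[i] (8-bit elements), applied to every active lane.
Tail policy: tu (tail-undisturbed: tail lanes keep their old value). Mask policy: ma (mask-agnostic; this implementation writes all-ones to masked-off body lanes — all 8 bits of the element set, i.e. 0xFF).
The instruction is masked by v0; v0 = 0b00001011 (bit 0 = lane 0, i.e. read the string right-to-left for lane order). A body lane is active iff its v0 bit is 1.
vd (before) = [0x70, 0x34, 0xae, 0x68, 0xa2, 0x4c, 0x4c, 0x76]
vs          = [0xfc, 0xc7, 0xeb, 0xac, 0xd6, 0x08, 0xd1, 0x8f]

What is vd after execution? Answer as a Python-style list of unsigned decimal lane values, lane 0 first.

VLMAX = (128 × 1/2) / 8 = 8 lanes
vl ← min(1, 8) = 1
[0] xor(0x70,0xfc) = 0x8c
[1] tail/keep = 0x34
[2] tail/keep = 0xae
[3] tail/keep = 0x68
[4] tail/keep = 0xa2
[5] tail/keep = 0x4c
[6] tail/keep = 0x4c
[7] tail/keep = 0x76

vd = [140, 52, 174, 104, 162, 76, 76, 118]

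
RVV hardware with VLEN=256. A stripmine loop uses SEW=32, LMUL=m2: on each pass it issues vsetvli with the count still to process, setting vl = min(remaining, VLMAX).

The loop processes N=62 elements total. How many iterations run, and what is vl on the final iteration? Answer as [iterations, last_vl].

[iterations, last_vl] = [4, 14]

VLMAX = (256 × 2) / 32 = 16 lanes
iterations = ceil(62/16) = 4; final-pass vl = 14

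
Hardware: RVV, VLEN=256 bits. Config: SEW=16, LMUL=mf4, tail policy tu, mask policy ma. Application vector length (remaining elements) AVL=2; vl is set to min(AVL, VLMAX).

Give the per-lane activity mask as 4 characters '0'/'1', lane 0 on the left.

predicate = 1100

VLMAX = (256 × 1/4) / 16 = 4 lanes
AVL=2 ≤ VLMAX=4, so vl = 2
bits (lane 0 leftmost): 1100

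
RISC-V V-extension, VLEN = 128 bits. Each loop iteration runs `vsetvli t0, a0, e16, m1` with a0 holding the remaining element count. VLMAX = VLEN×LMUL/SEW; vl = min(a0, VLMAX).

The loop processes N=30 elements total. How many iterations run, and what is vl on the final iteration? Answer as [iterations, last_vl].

lanes per group: 128·1/16 = 8
N=30: ⌈30/8⌉ = 4 iters; last vl = 30 − 3×8 = 6

[iterations, last_vl] = [4, 6]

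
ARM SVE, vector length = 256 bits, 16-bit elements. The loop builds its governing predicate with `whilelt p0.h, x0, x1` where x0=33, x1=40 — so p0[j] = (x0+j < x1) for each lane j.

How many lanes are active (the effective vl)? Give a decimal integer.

vl = 7

256-bit reg / 16-bit elem → 16 lanes
active while 33+j < 40, i.e. j ∈ [0,7) capped at 16 ⇒ 7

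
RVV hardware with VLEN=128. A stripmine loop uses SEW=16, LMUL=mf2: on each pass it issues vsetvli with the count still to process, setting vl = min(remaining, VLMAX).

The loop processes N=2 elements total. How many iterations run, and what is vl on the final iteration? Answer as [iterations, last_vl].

VLMAX = (128 × 1/2) / 16 = 4 lanes
2 elements at 4/iter → 1 passes, remainder 2 on the last

[iterations, last_vl] = [1, 2]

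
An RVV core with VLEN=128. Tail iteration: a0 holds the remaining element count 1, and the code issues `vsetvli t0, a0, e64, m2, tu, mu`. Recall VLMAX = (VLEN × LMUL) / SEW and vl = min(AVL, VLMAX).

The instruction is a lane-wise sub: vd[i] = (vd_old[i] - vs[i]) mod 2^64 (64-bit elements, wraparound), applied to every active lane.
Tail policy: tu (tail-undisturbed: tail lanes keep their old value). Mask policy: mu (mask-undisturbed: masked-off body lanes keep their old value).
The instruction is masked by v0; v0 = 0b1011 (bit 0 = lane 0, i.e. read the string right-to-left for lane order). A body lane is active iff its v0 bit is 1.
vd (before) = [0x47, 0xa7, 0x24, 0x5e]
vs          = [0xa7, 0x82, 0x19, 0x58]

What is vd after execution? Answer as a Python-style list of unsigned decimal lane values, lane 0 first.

VLMAX = (128 × 2) / 64 = 4 lanes
vl ← min(1, 4) = 1
lane  0: sub(0x47,0xa7) ⇒ 0xffffffffffffffa0
lane  1: tail/keep ⇒ 0xa7
lane  2: tail/keep ⇒ 0x24
lane  3: tail/keep ⇒ 0x5e

vd = [18446744073709551520, 167, 36, 94]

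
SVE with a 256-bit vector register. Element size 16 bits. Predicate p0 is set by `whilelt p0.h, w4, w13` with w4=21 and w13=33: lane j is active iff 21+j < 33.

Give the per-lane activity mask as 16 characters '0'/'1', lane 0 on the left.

256-bit reg / 16-bit elem → 16 lanes
active while 21+j < 33, i.e. j ∈ [0,12) capped at 16 ⇒ 12
bits (lane 0 leftmost): 1111111111110000

predicate = 1111111111110000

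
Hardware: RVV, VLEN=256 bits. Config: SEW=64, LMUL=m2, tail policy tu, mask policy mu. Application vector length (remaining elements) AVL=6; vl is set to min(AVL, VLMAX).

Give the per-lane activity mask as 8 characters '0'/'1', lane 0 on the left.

predicate = 11111100

VLMAX = (256 × 2) / 64 = 8 lanes
vl = min(AVL, VLMAX) = min(6, 8) = 6
bits (lane 0 leftmost): 11111100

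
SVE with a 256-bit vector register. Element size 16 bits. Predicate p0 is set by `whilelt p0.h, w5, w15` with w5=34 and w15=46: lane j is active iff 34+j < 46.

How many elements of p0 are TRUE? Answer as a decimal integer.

256-bit reg / 16-bit elem → 16 lanes
p0[j] = (34+j < 46); true for j=0..11 → 12 lanes set

vl = 12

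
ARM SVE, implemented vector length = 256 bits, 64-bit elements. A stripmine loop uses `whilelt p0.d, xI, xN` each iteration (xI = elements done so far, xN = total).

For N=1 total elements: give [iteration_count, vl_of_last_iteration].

register lanes = 256/64 = 4
N=1: ⌈1/4⌉ = 1 iters; last vl = 1 − 0×4 = 1

[iterations, last_vl] = [1, 1]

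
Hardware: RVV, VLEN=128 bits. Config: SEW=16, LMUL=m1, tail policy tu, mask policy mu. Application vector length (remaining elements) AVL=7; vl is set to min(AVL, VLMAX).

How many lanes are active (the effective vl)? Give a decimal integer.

VLMAX = (128 × 1) / 16 = 8 lanes
vl = min(AVL, VLMAX) = min(7, 8) = 7

vl = 7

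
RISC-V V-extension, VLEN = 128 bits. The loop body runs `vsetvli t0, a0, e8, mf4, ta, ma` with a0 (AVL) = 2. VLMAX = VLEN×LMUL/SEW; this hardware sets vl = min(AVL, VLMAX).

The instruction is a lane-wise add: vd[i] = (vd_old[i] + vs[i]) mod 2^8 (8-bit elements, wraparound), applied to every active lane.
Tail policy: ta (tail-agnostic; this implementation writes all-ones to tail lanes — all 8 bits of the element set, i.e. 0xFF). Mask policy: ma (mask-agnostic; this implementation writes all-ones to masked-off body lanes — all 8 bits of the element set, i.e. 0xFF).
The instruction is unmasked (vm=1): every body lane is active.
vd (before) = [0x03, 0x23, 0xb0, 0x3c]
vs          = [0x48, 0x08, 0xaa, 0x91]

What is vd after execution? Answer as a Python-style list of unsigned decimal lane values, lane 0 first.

VLMAX = VLEN×LMUL/SEW = 128×1/4/8 = 4
AVL=2 ≤ VLMAX=4, so vl = 2
  i=0: add(0x03,0x48) → 75
  i=1: add(0x23,0x08) → 43
  i=2: tail/ones → 255
  i=3: tail/ones → 255

vd = [75, 43, 255, 255]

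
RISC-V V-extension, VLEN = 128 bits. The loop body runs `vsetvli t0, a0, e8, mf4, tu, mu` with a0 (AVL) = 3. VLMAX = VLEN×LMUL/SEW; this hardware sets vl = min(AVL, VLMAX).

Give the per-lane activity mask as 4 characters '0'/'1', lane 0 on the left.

predicate = 1110

VLMAX = VLEN×LMUL/SEW = 128×1/4/8 = 4
vl = min(AVL, VLMAX) = min(3, 4) = 3
bits (lane 0 leftmost): 1110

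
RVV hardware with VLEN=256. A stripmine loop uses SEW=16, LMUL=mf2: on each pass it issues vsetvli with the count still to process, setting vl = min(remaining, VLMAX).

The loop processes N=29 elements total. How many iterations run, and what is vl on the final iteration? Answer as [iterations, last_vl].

lanes per group: 256·1/2/16 = 8
iterations = ceil(29/8) = 4; final-pass vl = 5

[iterations, last_vl] = [4, 5]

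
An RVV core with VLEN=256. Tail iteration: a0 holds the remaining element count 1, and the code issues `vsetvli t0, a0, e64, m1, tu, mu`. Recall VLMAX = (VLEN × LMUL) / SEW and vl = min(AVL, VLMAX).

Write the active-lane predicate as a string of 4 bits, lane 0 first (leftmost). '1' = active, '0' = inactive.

predicate = 1000

VLMAX = (256 × 1) / 64 = 4 lanes
AVL=1 ≤ VLMAX=4, so vl = 1
bits (lane 0 leftmost): 1000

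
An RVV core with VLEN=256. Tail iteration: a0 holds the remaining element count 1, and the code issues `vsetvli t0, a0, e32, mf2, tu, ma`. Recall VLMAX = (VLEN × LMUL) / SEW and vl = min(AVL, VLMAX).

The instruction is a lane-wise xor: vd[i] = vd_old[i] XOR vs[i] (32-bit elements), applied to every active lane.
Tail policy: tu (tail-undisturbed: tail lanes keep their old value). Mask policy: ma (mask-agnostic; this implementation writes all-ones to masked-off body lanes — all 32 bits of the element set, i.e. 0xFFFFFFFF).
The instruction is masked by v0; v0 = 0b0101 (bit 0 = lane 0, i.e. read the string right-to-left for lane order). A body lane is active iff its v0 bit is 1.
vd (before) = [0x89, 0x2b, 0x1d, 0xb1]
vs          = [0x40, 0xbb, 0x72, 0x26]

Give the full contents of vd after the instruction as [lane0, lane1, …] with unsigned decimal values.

VLMAX = VLEN×LMUL/SEW = 256×1/2/32 = 4
vl ← min(1, 4) = 1
  i=0: xor(0x89,0x40) → 201
  i=1: tail/keep → 43
  i=2: tail/keep → 29
  i=3: tail/keep → 177

vd = [201, 43, 29, 177]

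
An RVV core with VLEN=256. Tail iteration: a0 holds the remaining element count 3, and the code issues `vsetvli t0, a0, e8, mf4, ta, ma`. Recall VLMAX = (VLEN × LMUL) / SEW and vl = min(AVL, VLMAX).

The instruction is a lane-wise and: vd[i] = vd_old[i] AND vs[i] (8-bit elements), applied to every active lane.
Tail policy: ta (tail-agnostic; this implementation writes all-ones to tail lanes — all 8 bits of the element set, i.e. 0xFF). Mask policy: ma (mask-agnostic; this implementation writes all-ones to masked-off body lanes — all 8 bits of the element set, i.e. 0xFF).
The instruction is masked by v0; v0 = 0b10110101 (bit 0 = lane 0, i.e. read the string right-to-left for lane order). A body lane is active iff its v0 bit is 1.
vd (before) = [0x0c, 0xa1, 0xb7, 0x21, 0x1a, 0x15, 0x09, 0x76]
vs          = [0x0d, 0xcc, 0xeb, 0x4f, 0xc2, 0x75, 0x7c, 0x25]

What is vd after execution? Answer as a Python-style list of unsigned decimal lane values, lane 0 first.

lanes per group: 256·1/4/8 = 8
vl ← min(3, 8) = 3
lane  0: and(0x0c,0x0d) ⇒ 0x0c
lane  1: mask-off/ones ⇒ 0xff
lane  2: and(0xb7,0xeb) ⇒ 0xa3
lane  3: tail/ones ⇒ 0xff
lane  4: tail/ones ⇒ 0xff
lane  5: tail/ones ⇒ 0xff
lane  6: tail/ones ⇒ 0xff
lane  7: tail/ones ⇒ 0xff

vd = [12, 255, 163, 255, 255, 255, 255, 255]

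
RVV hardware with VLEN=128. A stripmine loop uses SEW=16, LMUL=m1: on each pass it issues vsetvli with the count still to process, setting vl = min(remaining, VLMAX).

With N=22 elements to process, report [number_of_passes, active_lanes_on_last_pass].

VLMAX = VLEN×LMUL/SEW = 128×1/16 = 8
22 elements at 8/iter → 3 passes, remainder 6 on the last

[iterations, last_vl] = [3, 6]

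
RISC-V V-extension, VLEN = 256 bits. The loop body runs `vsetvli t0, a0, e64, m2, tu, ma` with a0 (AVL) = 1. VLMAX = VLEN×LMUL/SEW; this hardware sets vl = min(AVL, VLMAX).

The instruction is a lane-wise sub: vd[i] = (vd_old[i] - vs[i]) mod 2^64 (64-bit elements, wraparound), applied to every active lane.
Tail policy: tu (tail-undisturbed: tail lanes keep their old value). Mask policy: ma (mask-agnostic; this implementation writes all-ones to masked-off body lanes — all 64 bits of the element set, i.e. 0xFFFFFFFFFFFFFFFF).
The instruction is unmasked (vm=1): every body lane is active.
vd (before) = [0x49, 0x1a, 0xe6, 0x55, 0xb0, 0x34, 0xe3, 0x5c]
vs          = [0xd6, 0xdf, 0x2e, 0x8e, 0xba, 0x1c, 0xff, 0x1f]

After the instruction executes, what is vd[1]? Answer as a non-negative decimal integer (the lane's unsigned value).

vd[1] = 26

VLMAX = (256 × 2) / 64 = 8 lanes
AVL=1 ≤ VLMAX=8, so vl = 1
lane  0: sub(0x49,0xd6) ⇒ 0xffffffffffffff73
lane  1: tail/keep ⇒ 0x1a
lane  2: tail/keep ⇒ 0xe6
lane  3: tail/keep ⇒ 0x55
lane  4: tail/keep ⇒ 0xb0
lane  5: tail/keep ⇒ 0x34
lane  6: tail/keep ⇒ 0xe3
lane  7: tail/keep ⇒ 0x5c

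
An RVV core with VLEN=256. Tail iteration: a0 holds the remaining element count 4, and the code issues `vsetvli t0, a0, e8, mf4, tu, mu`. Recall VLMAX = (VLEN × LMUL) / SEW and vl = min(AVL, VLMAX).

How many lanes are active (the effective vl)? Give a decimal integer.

VLMAX = VLEN×LMUL/SEW = 256×1/4/8 = 8
vl = min(AVL, VLMAX) = min(4, 8) = 4

vl = 4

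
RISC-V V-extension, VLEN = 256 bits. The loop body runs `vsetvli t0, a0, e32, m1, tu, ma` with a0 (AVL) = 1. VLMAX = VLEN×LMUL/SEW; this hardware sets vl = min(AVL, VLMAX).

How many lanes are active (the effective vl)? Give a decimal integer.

VLMAX = VLEN×LMUL/SEW = 256×1/32 = 8
vl ← min(1, 8) = 1

vl = 1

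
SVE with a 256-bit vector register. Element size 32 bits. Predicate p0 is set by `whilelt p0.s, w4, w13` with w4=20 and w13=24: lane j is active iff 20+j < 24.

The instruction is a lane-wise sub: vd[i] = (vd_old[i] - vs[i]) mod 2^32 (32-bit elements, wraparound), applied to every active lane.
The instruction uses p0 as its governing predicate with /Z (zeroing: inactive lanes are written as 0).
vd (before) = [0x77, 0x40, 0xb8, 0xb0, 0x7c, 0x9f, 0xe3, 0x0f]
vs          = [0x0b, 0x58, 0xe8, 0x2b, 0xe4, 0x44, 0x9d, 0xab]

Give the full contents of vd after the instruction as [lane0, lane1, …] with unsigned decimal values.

lane count: 256 div 32 = 8
active while 20+j < 24, i.e. j ∈ [0,4) capped at 8 ⇒ 4
[0] sub(0x77,0x0b) = 0x6c
[1] sub(0x40,0x58) = 0xffffffe8
[2] sub(0xb8,0xe8) = 0xffffffd0
[3] sub(0xb0,0x2b) = 0x85
[4] tail/zero = 0x00
[5] tail/zero = 0x00
[6] tail/zero = 0x00
[7] tail/zero = 0x00

vd = [108, 4294967272, 4294967248, 133, 0, 0, 0, 0]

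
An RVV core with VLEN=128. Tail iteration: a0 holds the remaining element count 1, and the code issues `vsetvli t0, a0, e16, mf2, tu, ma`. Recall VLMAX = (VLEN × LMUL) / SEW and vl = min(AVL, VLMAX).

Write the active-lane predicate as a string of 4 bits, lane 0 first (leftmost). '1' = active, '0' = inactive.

predicate = 1000

lanes per group: 128·1/2/16 = 4
vl ← min(1, 4) = 1
bits (lane 0 leftmost): 1000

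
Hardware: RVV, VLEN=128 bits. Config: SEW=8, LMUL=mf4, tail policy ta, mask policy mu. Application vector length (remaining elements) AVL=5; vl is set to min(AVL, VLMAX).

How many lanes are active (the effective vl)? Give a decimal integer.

vl = 4

VLMAX = (128 × 1/4) / 8 = 4 lanes
vl = min(AVL, VLMAX) = min(5, 4) = 4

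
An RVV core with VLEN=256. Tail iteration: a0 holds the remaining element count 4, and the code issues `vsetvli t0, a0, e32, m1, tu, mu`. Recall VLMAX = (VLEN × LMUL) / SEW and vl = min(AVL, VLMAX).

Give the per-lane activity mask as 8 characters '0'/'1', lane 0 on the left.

predicate = 11110000

lanes per group: 256·1/32 = 8
vl = min(AVL, VLMAX) = min(4, 8) = 4
bits (lane 0 leftmost): 11110000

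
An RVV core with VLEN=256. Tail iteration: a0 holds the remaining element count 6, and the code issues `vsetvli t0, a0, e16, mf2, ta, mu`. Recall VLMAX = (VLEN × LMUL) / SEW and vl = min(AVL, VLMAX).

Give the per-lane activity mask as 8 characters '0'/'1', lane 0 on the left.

predicate = 11111100

VLMAX = (256 × 1/2) / 16 = 8 lanes
vl = min(AVL, VLMAX) = min(6, 8) = 6
bits (lane 0 leftmost): 11111100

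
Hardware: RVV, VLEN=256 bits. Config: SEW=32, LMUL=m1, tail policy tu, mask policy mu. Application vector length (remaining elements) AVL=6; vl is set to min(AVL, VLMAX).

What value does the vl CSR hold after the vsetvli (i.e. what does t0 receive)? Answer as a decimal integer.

vl = 6

VLMAX = VLEN×LMUL/SEW = 256×1/32 = 8
vl ← min(6, 8) = 6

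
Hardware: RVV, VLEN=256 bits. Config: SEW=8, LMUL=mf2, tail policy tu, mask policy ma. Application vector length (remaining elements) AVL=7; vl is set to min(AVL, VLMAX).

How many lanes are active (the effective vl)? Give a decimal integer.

lanes per group: 256·1/2/8 = 16
vl = min(AVL, VLMAX) = min(7, 16) = 7

vl = 7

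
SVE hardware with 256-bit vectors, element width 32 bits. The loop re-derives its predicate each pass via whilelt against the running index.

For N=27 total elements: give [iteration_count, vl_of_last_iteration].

register lanes = 256/32 = 8
N=27: ⌈27/8⌉ = 4 iters; last vl = 27 − 3×8 = 3

[iterations, last_vl] = [4, 3]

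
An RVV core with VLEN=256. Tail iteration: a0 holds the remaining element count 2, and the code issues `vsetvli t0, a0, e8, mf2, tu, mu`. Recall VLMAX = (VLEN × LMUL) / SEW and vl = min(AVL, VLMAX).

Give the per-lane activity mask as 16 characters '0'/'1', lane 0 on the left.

predicate = 1100000000000000

VLMAX = (256 × 1/2) / 8 = 16 lanes
vl = min(AVL, VLMAX) = min(2, 16) = 2
bits (lane 0 leftmost): 1100000000000000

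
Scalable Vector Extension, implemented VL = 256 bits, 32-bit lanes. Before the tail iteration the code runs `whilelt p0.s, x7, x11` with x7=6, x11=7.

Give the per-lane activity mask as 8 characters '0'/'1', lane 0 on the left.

predicate = 10000000

lane count: 256 div 32 = 8
p0[j] = (6+j < 7); true for j=0..0 → 1 lanes set
bits (lane 0 leftmost): 10000000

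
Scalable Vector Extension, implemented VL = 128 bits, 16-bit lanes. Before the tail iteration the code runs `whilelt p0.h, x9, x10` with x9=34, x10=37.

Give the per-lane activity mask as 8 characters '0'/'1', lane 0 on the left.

predicate = 11100000

register lanes = 128/16 = 8
p0[j] = (34+j < 37); true for j=0..2 → 3 lanes set
bits (lane 0 leftmost): 11100000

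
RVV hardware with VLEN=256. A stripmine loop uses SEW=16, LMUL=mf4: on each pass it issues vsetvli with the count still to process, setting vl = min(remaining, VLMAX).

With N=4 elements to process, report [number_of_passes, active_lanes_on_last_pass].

VLMAX = VLEN×LMUL/SEW = 256×1/4/16 = 4
N=4: ⌈4/4⌉ = 1 iters; last vl = 4 − 0×4 = 4

[iterations, last_vl] = [1, 4]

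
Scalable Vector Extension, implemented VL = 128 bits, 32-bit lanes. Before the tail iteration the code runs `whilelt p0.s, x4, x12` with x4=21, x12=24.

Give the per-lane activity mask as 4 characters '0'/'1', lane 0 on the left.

128-bit reg / 32-bit elem → 4 lanes
whilelt: lane j active iff 21+j < 24 → j < 3 → 3 active
bits (lane 0 leftmost): 1110

predicate = 1110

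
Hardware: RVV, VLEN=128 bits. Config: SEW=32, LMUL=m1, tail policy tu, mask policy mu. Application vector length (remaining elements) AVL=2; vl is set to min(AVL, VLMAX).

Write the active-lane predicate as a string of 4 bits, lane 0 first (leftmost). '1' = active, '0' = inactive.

VLMAX = VLEN×LMUL/SEW = 128×1/32 = 4
vl ← min(2, 4) = 2
bits (lane 0 leftmost): 1100

predicate = 1100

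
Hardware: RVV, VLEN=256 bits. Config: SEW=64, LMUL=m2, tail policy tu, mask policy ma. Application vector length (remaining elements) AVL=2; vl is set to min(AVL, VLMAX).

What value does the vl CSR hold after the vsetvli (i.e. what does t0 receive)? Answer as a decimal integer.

lanes per group: 256·2/64 = 8
vl ← min(2, 8) = 2

vl = 2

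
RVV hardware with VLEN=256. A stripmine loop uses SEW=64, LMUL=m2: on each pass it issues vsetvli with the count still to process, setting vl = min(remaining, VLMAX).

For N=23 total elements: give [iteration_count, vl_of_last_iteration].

[iterations, last_vl] = [3, 7]

VLMAX = (256 × 2) / 64 = 8 lanes
N=23: ⌈23/8⌉ = 3 iters; last vl = 23 − 2×8 = 7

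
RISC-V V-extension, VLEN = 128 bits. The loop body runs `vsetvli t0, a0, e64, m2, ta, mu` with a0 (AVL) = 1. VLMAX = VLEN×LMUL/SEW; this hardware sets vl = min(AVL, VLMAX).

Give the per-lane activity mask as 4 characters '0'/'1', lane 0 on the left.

VLMAX = (128 × 2) / 64 = 4 lanes
AVL=1 ≤ VLMAX=4, so vl = 1
bits (lane 0 leftmost): 1000

predicate = 1000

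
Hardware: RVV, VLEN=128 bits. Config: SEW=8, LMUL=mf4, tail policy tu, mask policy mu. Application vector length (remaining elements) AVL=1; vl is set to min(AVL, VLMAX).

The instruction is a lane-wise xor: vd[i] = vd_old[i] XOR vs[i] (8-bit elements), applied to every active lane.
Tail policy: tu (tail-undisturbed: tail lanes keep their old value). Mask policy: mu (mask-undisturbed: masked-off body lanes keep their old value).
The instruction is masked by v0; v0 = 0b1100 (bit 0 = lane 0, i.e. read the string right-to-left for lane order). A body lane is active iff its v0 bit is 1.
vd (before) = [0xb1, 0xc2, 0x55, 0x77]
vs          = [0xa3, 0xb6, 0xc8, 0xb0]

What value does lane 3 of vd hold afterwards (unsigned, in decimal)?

vd[3] = 119

VLMAX = (128 × 1/4) / 8 = 4 lanes
AVL=1 ≤ VLMAX=4, so vl = 1
lane  0: mask-off/keep ⇒ 0xb1
lane  1: tail/keep ⇒ 0xc2
lane  2: tail/keep ⇒ 0x55
lane  3: tail/keep ⇒ 0x77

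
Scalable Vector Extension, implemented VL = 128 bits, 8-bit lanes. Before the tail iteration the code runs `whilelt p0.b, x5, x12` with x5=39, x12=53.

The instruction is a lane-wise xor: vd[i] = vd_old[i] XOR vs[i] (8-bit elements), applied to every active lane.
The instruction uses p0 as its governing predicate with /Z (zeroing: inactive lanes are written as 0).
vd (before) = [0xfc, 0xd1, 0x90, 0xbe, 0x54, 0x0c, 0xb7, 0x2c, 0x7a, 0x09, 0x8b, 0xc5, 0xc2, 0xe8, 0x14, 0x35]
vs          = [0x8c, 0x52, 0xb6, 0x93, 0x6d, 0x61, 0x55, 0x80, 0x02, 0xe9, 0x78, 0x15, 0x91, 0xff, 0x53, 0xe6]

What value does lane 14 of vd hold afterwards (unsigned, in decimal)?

128-bit reg / 8-bit elem → 16 lanes
p0[j] = (39+j < 53); true for j=0..13 → 14 lanes set
vd[0] xor(0xfc,0x8c) -> 0x70
vd[1] xor(0xd1,0x52) -> 0x83
vd[2] xor(0x90,0xb6) -> 0x26
vd[3] xor(0xbe,0x93) -> 0x2d
vd[4] xor(0x54,0x6d) -> 0x39
vd[5] xor(0x0c,0x61) -> 0x6d
vd[6] xor(0xb7,0x55) -> 0xe2
vd[7] xor(0x2c,0x80) -> 0xac
vd[8] xor(0x7a,0x02) -> 0x78
vd[9] xor(0x09,0xe9) -> 0xe0
vd[10] xor(0x8b,0x78) -> 0xf3
vd[11] xor(0xc5,0x15) -> 0xd0
vd[12] xor(0xc2,0x91) -> 0x53
vd[13] xor(0xe8,0xff) -> 0x17
vd[14] tail/zero -> 0x00
vd[15] tail/zero -> 0x00

vd[14] = 0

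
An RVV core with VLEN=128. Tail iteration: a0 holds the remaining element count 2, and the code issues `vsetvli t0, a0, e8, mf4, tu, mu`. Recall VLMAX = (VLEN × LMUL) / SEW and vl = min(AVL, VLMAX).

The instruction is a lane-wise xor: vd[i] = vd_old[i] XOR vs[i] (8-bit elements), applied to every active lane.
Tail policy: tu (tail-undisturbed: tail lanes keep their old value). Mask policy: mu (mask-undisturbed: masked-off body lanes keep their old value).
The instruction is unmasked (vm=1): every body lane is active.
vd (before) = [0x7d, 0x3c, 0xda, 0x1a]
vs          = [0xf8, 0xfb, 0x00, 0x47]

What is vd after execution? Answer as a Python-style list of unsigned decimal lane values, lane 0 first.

vd = [133, 199, 218, 26]

VLMAX = VLEN×LMUL/SEW = 128×1/4/8 = 4
AVL=2 ≤ VLMAX=4, so vl = 2
[0] xor(0x7d,0xf8) = 0x85
[1] xor(0x3c,0xfb) = 0xc7
[2] tail/keep = 0xda
[3] tail/keep = 0x1a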